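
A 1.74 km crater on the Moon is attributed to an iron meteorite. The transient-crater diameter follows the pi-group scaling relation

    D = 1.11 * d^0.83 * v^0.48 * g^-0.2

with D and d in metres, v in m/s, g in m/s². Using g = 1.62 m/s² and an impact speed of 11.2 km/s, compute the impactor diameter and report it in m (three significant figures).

d ≈ 36.2 m

Rearranging for d: d = [D / (1.11 · 11200^0.48 · 1.62^-0.2)]^(1/0.83).
D = 1740 m.
11200^0.48 = 87.83
1.62^-0.2 = 0.9080
Denominator = 1.11 × 87.83 × 0.9080 = 88.52
D / 88.52 = 1740 / 88.52 = 19.66
d = 19.66^(1/0.83) = 19.66^1.2048 = 36.18 m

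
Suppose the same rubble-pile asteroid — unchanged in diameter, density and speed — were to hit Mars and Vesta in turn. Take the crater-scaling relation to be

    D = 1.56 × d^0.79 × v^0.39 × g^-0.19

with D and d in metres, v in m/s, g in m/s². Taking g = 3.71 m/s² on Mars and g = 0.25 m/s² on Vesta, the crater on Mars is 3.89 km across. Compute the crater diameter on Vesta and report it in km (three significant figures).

D ≈ 6.49 km

All impactor-dependent factors cancel in the ratio, leaving D_Vesta/D_Mars = (g_Vesta/g_Mars)^-0.19.
(0.25/3.71)^-0.19 = 0.06739^-0.19 = 1.669
D_Vesta = 1.669 × 3.89 km = 6.49 km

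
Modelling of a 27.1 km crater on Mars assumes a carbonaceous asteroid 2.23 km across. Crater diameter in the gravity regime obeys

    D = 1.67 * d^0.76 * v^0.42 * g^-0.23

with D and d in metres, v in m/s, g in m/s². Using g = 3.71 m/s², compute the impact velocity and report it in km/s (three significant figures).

Rearranging for v: v = [D / (1.67 · 2230^0.76 · 3.71^-0.23)]^(1/0.42).
D = 27100 m.
2230^0.76 = 350.5
3.71^-0.23 = 0.7397
Denominator = 1.67 × 350.5 × 0.7397 = 433.0
D / 433.0 = 27100 / 433.0 = 62.59
v = 62.59^(1/0.42) = 62.59^2.381 = 18944 m/s

v ≈ 18.9 km/s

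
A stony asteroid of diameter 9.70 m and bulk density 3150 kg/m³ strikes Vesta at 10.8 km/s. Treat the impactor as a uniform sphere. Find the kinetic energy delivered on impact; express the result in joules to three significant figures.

v = 10800 m/s.
Mass m = (π/6) ρ d³ = (π/6) × 3150 × (9.7)³ = 1.505 × 10^6 kg
E = ½ m v² = 0.5 × 1.505 × 10^6 × (10800)² = 8.777 × 10^13 J

E ≈ 8.78 × 10^13 J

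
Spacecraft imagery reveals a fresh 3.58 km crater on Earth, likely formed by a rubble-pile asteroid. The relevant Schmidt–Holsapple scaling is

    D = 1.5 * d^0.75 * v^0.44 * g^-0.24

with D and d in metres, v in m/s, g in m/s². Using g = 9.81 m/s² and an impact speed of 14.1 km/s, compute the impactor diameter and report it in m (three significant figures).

Rearranging for d: d = [D / (1.5 · 14100^0.44 · 9.81^-0.24)]^(1/0.75).
D = 3580 m.
14100^0.44 = 66.94
9.81^-0.24 = 0.5781
Denominator = 1.5 × 66.94 × 0.5781 = 58.05
D / 58.05 = 3580 / 58.05 = 61.67
d = 61.67^(1/0.75) = 61.67^1.3333 = 243.6 m

d ≈ 244 m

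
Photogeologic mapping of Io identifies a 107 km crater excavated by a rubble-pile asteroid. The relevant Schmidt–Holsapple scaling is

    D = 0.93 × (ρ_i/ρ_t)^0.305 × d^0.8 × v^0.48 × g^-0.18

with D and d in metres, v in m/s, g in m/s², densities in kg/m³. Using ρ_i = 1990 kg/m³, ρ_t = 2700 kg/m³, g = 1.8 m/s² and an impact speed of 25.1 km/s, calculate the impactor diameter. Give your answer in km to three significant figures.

Rearranging for d: d = [D / (0.93 · (1990/2700)^0.305 · 25100^0.48 · 1.8^-0.18)]^(1/0.8).
D = 107000 m.
(1990/2700)^0.305 = 0.9111
25100^0.48 = 129.4
1.8^-0.18 = 0.8996
Denominator = 0.93 × 0.9111 × 129.4 × 0.8996 = 98.64
D / 98.64 = 107000 / 98.64 = 1085
d = 1085^(1/0.8) = 1085^1.25 = 6227 m

d ≈ 6.23 km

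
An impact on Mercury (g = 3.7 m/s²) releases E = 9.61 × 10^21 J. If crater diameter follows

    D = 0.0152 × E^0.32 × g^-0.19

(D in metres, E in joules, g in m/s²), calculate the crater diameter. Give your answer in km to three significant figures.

D ≈ 128 km

E^0.32 = (9.61 × 10^21)^0.32 = 1.083 × 10^7
g^-0.19 = 3.7^-0.19 = 0.7799
D = 0.0152 × 1.083 × 10^7 × 0.7799 = 1.284 × 10^5 m
   = 128.4 km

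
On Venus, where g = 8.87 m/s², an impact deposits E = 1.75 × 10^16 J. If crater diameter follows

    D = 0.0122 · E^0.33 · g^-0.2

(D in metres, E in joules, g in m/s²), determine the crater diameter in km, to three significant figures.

E^0.33 = (1.75 × 10^16)^0.33 = 2.292 × 10^5
g^-0.2 = 8.87^-0.2 = 0.6463
D = 0.0122 × 2.292 × 10^5 × 0.6463 = 1807 m
   = 1.807 km

D ≈ 1.81 km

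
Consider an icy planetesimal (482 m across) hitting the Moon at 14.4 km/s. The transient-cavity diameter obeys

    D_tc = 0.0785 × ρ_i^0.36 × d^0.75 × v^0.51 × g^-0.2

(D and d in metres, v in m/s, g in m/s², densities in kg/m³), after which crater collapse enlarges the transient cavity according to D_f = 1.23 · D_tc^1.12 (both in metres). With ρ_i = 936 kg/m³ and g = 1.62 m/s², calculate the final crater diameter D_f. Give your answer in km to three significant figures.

v = 14400 m/s.
ρ_i^0.36 = 936^0.36 = 11.74
d^0.75 = 482^0.75 = 102.9
v^0.51 = 14400^0.51 = 132.1
g^-0.2 = 1.62^-0.2 = 0.9080
D_tc = 0.0785 × 11.74 × 102.9 × 132.1 × 0.9080 = 11370 m
D_f = 1.23 × (11370)^1.12 = 42890 m
     = 42.89 km

D_f ≈ 42.9 km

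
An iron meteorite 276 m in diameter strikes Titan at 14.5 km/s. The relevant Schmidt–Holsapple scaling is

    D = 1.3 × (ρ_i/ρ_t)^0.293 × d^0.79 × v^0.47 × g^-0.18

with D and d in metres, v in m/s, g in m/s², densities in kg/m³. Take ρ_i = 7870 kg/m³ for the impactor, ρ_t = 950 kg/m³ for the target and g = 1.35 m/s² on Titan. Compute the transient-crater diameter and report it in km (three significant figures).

D ≈ 17.5 km

In SI units: v = 14500 m/s.
(ρ_i/ρ_t)^0.293 = (7870/950)^0.293 = 1.858
d^0.79 = 276^0.79 = 84.78
v^0.47 = 14500^0.47 = 90.33
g^-0.18 = 1.35^-0.18 = 0.9474
D = 1.3 × 1.858 × 84.78 × 90.33 × 0.9474 = 17525 m
   = 17.52 km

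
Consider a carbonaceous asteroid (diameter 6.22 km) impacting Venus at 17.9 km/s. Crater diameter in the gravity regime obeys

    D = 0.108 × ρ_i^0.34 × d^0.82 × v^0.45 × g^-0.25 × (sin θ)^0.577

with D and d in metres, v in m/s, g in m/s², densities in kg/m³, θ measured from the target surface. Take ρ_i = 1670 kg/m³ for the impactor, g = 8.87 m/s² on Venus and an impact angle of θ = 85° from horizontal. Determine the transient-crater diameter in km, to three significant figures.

In SI units: d = 6220 m, v = 17900 m/s.
ρ_i^0.34 = 1670^0.34 = 12.47
d^0.82 = 6220^0.82 = 1291
v^0.45 = 17900^0.45 = 81.99
g^-0.25 = 8.87^-0.25 = 0.5795
(sin 85°)^0.577 = 0.9962^0.577 = 0.9978
D = 0.108 × 12.47 × 1291 × 81.99 × 0.5795 × 0.9978 = 82428 m
   = 82.43 km

D ≈ 82.4 km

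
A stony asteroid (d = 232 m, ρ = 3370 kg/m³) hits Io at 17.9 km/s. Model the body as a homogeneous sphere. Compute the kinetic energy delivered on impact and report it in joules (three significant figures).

v = 17900 m/s.
Mass m = (π/6) ρ d³ = (π/6) × 3370 × (232)³ = 2.203 × 10^10 kg
E = ½ m v² = 0.5 × 2.203 × 10^10 × (17900)² = 3.529 × 10^18 J

E ≈ 3.53 × 10^18 J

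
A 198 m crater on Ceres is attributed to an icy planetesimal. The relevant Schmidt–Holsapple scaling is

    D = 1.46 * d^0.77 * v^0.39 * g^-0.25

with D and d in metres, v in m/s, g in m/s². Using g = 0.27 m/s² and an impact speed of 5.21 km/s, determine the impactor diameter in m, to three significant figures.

d ≈ 5.04 m

Rearranging for d: d = [D / (1.46 · 5210^0.39 · 0.27^-0.25)]^(1/0.77).
5210^0.39 = 28.16
0.27^-0.25 = 1.387
Denominator = 1.46 × 28.16 × 1.387 = 57.02
D / 57.02 = 198 / 57.02 = 3.472
d = 3.472^(1/0.77) = 3.472^1.2987 = 5.036 m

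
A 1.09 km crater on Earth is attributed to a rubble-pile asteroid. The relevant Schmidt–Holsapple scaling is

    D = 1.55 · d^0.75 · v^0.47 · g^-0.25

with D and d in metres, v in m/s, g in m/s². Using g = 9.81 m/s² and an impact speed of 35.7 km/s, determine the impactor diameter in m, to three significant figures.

Rearranging for d: d = [D / (1.55 · 35700^0.47 · 9.81^-0.25)]^(1/0.75).
D = 1090 m.
35700^0.47 = 138.0
9.81^-0.25 = 0.5650
Denominator = 1.55 × 138.0 × 0.5650 = 120.9
D / 120.9 = 1090 / 120.9 = 9.016
d = 9.016^(1/0.75) = 9.016^1.3333 = 18.76 m

d ≈ 18.8 m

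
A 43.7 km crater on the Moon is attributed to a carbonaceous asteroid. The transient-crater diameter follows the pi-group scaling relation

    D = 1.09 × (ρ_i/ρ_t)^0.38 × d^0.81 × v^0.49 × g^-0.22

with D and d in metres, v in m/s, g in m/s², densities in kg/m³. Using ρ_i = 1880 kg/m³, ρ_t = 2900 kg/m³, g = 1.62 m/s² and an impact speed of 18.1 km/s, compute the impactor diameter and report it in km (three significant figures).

d ≈ 1.79 km

Rearranging for d: d = [D / (1.09 · (1880/2900)^0.38 · 18100^0.49 · 1.62^-0.22)]^(1/0.81).
D = 43700 m.
(1880/2900)^0.38 = 0.8481
18100^0.49 = 122.0
1.62^-0.22 = 0.8993
Denominator = 1.09 × 0.8481 × 122.0 × 0.8993 = 101.4
D / 101.4 = 43700 / 101.4 = 431.0
d = 431.0^(1/0.81) = 431.0^1.2346 = 1789 m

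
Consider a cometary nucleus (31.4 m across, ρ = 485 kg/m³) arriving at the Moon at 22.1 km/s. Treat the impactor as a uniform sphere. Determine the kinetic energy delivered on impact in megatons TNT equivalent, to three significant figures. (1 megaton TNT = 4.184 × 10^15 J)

v = 22100 m/s.
Mass m = (π/6) ρ d³ = (π/6) × 485 × (31.4)³ = 7.862 × 10^6 kg
E = ½ m v² = 0.5 × 7.862 × 10^6 × (22100)² = 1.920 × 10^15 J
   = 1.920 × 10^15 / 4.184×10^15 = 0.4589 Mt

E ≈ 0.459 Mt TNT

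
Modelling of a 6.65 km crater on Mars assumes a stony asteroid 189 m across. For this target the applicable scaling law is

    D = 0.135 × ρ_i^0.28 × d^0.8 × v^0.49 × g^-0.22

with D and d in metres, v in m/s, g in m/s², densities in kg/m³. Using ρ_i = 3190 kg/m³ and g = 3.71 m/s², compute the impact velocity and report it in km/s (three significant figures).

Rearranging for v: v = [D / (0.135 · 3190^0.28 · 189^0.8 · 3.71^-0.22)]^(1/0.49).
D = 6650 m.
3190^0.28 = 9.573
189^0.8 = 66.25
3.71^-0.22 = 0.7494
Denominator = 0.135 × 9.573 × 66.25 × 0.7494 = 64.16
D / 64.16 = 6650 / 64.16 = 103.6
v = 103.6^(1/0.49) = 103.6^2.0408 = 12970 m/s

v ≈ 13.0 km/s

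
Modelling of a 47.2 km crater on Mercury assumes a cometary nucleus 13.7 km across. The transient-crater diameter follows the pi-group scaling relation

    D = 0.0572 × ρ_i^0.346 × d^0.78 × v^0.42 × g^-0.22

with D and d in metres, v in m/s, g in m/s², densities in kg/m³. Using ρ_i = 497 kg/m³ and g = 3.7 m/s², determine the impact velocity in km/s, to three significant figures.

v ≈ 30.3 km/s

Rearranging for v: v = [D / (0.0572 · 497^0.346 · 13700^0.78 · 3.7^-0.22)]^(1/0.42).
D = 47200 m.
497^0.346 = 8.569
13700^0.78 = 1685
3.7^-0.22 = 0.7499
Denominator = 0.0572 × 8.569 × 1685 × 0.7499 = 619.3
D / 619.3 = 47200 / 619.3 = 76.22
v = 76.22^(1/0.42) = 76.22^2.381 = 30284 m/s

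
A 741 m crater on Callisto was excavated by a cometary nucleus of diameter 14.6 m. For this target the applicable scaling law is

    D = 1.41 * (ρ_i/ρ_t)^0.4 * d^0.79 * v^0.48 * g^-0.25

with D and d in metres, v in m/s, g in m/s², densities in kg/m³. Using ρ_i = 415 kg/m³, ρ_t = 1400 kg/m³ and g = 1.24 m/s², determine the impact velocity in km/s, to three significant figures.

Rearranging for v: v = [D / (1.41 · (415/1400)^0.4 · 14.6^0.79 · 1.24^-0.25)]^(1/0.48).
(415/1400)^0.4 = 0.6148
14.6^0.79 = 8.315
1.24^-0.25 = 0.9476
Denominator = 1.41 × 0.6148 × 8.315 × 0.9476 = 6.830
D / 6.830 = 741 / 6.830 = 108.5
v = 108.5^(1/0.48) = 108.5^2.0833 = 17394 m/s

v ≈ 17.4 km/s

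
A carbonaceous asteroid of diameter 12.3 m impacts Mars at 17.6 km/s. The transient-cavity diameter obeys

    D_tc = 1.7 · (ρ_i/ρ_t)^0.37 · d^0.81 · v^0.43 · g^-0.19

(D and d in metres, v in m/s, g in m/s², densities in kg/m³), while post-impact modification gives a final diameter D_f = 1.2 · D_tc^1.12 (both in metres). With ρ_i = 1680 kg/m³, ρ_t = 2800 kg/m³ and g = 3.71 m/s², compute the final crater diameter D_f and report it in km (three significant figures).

v = 17600 m/s.
(ρ_i/ρ_t)^0.37 = (1680/2800)^0.37 = 0.8278
d^0.81 = 12.3^0.81 = 7.635
v^0.43 = 17600^0.43 = 66.92
g^-0.19 = 3.71^-0.19 = 0.7795
D_tc = 1.7 × 0.8278 × 7.635 × 66.92 × 0.7795 = 560.5 m
D_f = 1.2 × (560.5)^1.12 = 1437 m
     = 1.437 km

D_f ≈ 1.44 km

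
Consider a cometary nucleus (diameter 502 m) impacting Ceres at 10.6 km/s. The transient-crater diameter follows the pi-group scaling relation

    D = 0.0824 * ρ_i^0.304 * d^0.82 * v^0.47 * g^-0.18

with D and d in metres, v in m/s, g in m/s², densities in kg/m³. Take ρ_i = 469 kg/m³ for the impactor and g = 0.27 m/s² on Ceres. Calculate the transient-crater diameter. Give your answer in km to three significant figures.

D ≈ 8.65 km

In SI units: v = 10600 m/s.
ρ_i^0.304 = 469^0.304 = 6.487
d^0.82 = 502^0.82 = 163.9
v^0.47 = 10600^0.47 = 77.96
g^-0.18 = 0.27^-0.18 = 1.266
D = 0.0824 × 6.487 × 163.9 × 77.96 × 1.266 = 8647 m
   = 8.647 km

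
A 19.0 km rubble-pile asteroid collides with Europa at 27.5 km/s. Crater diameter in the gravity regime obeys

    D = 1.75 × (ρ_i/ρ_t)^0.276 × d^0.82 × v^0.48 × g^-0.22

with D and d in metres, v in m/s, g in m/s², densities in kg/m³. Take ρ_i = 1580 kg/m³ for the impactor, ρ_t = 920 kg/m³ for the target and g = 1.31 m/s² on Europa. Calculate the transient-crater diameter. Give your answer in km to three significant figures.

D ≈ 835 km

In SI units: d = 19000 m, v = 27500 m/s.
(ρ_i/ρ_t)^0.276 = (1580/920)^0.276 = 1.161
d^0.82 = 19000^0.82 = 3225
v^0.48 = 27500^0.48 = 135.2
g^-0.22 = 1.31^-0.22 = 0.9423
D = 1.75 × 1.161 × 3225 × 135.2 × 0.9423 = 8.348 × 10^5 m
   = 834.8 km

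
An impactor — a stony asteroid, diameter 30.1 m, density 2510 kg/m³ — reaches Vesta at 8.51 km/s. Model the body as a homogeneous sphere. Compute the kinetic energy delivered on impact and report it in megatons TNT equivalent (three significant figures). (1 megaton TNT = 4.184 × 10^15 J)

E ≈ 0.310 Mt TNT

v = 8510 m/s.
Mass m = (π/6) ρ d³ = (π/6) × 2510 × (30.1)³ = 3.584 × 10^7 kg
E = ½ m v² = 0.5 × 3.584 × 10^7 × (8510)² = 1.298 × 10^15 J
   = 1.298 × 10^15 / 4.184×10^15 = 0.3102 Mt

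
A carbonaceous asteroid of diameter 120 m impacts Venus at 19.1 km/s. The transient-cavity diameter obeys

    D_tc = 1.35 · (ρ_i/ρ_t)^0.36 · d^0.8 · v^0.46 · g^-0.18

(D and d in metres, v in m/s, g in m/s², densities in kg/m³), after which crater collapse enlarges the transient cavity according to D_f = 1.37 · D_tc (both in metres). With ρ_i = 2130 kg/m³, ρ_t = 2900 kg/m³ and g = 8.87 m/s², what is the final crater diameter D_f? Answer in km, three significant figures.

v = 19100 m/s.
(ρ_i/ρ_t)^0.36 = (2130/2900)^0.36 = 0.8949
d^0.8 = 120^0.8 = 46.06
v^0.46 = 19100^0.46 = 93.17
g^-0.18 = 8.87^-0.18 = 0.6751
D_tc = 1.35 × 0.8949 × 46.06 × 93.17 × 0.6751 = 3500 m
D_f = 1.37 × 3500 = 4795 m
     = 4.795 km

D_f ≈ 4.79 km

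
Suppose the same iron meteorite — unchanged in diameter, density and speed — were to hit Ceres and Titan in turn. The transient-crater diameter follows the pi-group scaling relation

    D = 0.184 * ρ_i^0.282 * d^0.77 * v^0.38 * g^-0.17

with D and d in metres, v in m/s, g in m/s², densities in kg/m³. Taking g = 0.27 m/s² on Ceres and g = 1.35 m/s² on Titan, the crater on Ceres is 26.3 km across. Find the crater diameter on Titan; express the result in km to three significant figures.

All impactor-dependent factors cancel in the ratio, leaving D_Titan/D_Ceres = (g_Titan/g_Ceres)^-0.17.
(1.35/0.27)^-0.17 = 5.000^-0.17 = 0.7606
D_Titan = 0.7606 × 26.3 km = 20.0 km

D ≈ 20.0 km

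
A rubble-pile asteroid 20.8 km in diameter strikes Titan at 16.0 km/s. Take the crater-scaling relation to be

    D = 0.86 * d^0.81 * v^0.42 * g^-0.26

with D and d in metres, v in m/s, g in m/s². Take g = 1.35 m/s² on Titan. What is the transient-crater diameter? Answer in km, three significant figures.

D ≈ 146 km

In SI units: d = 20800 m, v = 16000 m/s.
d^0.81 = 20800^0.81 = 3145
v^0.42 = 16000^0.42 = 58.31
g^-0.26 = 1.35^-0.26 = 0.9249
D = 0.86 × 3145 × 58.31 × 0.9249 = 1.459 × 10^5 m
   = 145.9 km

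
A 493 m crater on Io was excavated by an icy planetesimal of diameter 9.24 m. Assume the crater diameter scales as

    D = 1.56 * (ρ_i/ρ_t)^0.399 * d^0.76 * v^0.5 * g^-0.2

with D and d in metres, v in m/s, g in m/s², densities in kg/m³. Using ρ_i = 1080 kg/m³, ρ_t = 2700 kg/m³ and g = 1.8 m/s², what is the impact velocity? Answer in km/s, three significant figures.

v ≈ 8.94 km/s

Rearranging for v: v = [D / (1.56 · (1080/2700)^0.399 · 9.24^0.76 · 1.8^-0.2)]^(1/0.5).
(1080/2700)^0.399 = 0.6938
9.24^0.76 = 5.419
1.8^-0.2 = 0.8891
Denominator = 1.56 × 0.6938 × 5.419 × 0.8891 = 5.215
D / 5.215 = 493 / 5.215 = 94.53
v = 94.53^(1/0.5) = 94.53^2 = 8936 m/s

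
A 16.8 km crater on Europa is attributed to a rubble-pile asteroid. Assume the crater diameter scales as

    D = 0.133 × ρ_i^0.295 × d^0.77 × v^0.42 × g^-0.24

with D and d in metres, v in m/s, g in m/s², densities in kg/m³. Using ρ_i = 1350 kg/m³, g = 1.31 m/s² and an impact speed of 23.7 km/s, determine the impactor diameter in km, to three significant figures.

Rearranging for d: d = [D / (0.133 · 1350^0.295 · 23700^0.42 · 1.31^-0.24)]^(1/0.77).
D = 16800 m.
1350^0.295 = 8.384
23700^0.42 = 68.77
1.31^-0.24 = 0.9372
Denominator = 0.133 × 8.384 × 68.77 × 0.9372 = 71.87
D / 71.87 = 16800 / 71.87 = 233.8
d = 233.8^(1/0.77) = 233.8^1.2987 = 1192 m

d ≈ 1.19 km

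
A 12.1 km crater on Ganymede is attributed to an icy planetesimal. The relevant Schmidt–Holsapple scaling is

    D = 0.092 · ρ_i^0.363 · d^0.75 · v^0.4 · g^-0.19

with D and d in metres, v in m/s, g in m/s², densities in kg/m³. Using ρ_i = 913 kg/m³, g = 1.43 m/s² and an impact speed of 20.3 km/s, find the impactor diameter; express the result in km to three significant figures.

d ≈ 1.36 km

Rearranging for d: d = [D / (0.092 · 913^0.363 · 20300^0.4 · 1.43^-0.19)]^(1/0.75).
D = 12100 m.
913^0.363 = 11.88
20300^0.4 = 52.84
1.43^-0.19 = 0.9343
Denominator = 0.092 × 11.88 × 52.84 × 0.9343 = 53.96
D / 53.96 = 12100 / 53.96 = 224.2
d = 224.2^(1/0.75) = 224.2^1.3333 = 1362 m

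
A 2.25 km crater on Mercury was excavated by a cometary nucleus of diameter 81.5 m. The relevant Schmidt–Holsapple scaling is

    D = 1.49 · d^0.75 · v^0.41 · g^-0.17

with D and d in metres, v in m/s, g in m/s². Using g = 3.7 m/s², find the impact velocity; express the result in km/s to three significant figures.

v ≈ 31.1 km/s

Rearranging for v: v = [D / (1.49 · 81.5^0.75 · 3.7^-0.17)]^(1/0.41).
D = 2250 m.
81.5^0.75 = 27.12
3.7^-0.17 = 0.8006
Denominator = 1.49 × 27.12 × 0.8006 = 32.35
D / 32.35 = 2250 / 32.35 = 69.55
v = 69.55^(1/0.41) = 69.55^2.439 = 31143 m/s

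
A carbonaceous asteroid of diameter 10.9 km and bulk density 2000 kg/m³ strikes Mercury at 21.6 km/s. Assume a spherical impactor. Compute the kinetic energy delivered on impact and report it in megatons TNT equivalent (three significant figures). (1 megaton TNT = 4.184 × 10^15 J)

E ≈ 7.56 × 10^7 Mt TNT

d = 10900 m; v = 21600 m/s.
Mass m = (π/6) ρ d³ = (π/6) × 2000 × (10900)³ = 1.356 × 10^15 kg
E = ½ m v² = 0.5 × 1.356 × 10^15 × (21600)² = 3.163 × 10^23 J
   = 3.163 × 10^23 / 4.184×10^15 = 7.560 × 10^7 Mt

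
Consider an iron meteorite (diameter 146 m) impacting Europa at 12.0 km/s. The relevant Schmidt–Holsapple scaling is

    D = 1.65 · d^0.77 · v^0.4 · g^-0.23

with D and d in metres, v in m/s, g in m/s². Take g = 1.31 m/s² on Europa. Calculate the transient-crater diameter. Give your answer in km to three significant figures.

D ≈ 3.08 km

In SI units: v = 12000 m/s.
d^0.77 = 146^0.77 = 46.40
v^0.4 = 12000^0.4 = 42.82
g^-0.23 = 1.31^-0.23 = 0.9398
D = 1.65 × 46.40 × 42.82 × 0.9398 = 3081 m
   = 3.081 km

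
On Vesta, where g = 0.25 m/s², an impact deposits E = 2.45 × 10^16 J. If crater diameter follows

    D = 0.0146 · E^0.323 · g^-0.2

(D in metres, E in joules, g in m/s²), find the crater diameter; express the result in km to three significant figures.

D ≈ 3.79 km

E^0.323 = (2.45 × 10^16)^0.323 = 1.967 × 10^5
g^-0.2 = 0.25^-0.2 = 1.320
D = 0.0146 × 1.967 × 10^5 × 1.320 = 3791 m
   = 3.791 km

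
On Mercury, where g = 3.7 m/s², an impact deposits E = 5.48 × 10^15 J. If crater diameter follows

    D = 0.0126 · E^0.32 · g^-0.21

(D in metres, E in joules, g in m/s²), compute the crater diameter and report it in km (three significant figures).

D ≈ 1.04 km

E^0.32 = (5.48 × 10^15)^0.32 = 1.087 × 10^5
g^-0.21 = 3.7^-0.21 = 0.7598
D = 0.0126 × 1.087 × 10^5 × 0.7598 = 1041 m
   = 1.041 km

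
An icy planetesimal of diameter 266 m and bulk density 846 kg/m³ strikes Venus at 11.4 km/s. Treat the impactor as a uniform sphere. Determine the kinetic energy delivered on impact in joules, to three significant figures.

E ≈ 5.42 × 10^17 J

v = 11400 m/s.
Mass m = (π/6) ρ d³ = (π/6) × 846 × (266)³ = 8.337 × 10^9 kg
E = ½ m v² = 0.5 × 8.337 × 10^9 × (11400)² = 5.417 × 10^17 J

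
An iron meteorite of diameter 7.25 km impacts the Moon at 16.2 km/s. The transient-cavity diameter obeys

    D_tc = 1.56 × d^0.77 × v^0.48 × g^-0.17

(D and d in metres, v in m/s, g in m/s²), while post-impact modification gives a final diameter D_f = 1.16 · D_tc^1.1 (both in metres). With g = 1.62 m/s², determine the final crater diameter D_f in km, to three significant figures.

In SI: d = 7250 m, v = 16200 m/s.
d^0.77 = 7250^0.77 = 938.6
v^0.48 = 16200^0.48 = 104.8
g^-0.17 = 1.62^-0.17 = 0.9213
D_tc = 1.56 × 938.6 × 104.8 × 0.9213 = 1.414 × 10^5 m
D_f = 1.16 × (1.414 × 10^5)^1.1 = 5.370 × 10^5 m
     = 537.0 km

D_f ≈ 537 km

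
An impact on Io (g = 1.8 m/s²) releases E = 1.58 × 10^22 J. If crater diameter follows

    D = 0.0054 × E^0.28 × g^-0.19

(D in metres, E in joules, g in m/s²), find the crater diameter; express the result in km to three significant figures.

E^0.28 = (1.58 × 10^22)^0.28 = 1.643 × 10^6
g^-0.19 = 1.8^-0.19 = 0.8943
D = 0.0054 × 1.643 × 10^6 × 0.8943 = 7934 m
   = 7.934 km

D ≈ 7.93 km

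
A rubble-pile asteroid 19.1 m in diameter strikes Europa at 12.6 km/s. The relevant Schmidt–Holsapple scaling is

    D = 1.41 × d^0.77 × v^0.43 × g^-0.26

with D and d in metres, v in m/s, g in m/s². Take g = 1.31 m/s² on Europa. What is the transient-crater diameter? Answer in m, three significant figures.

D ≈ 738 m

In SI units: v = 12600 m/s.
d^0.77 = 19.1^0.77 = 9.692
v^0.43 = 12600^0.43 = 57.96
g^-0.26 = 1.31^-0.26 = 0.9322
D = 1.41 × 9.692 × 57.96 × 0.9322 = 738.4 m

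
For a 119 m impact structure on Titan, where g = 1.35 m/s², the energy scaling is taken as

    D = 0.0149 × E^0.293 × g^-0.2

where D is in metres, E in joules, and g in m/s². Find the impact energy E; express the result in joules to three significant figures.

E ≈ 2.56 × 10^13 J

Rearranging: E = [D / (0.0149 · g^-0.2)]^(1/0.293).
g^-0.2 = 1.35^-0.2 = 0.9417
D / (0.0149 × 0.9417) = 119 / (0.01403) = 8.482 × 10^3
E = (8.482 × 10^3)^3.413 = 2.558 × 10^13 J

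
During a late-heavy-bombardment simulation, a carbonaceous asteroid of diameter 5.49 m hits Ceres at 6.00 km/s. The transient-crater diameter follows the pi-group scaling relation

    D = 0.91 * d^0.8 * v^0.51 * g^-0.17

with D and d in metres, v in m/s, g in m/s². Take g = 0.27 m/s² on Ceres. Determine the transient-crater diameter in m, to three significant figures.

D ≈ 375 m

In SI units: v = 6000 m/s.
d^0.8 = 5.49^0.8 = 3.905
v^0.51 = 6000^0.51 = 84.50
g^-0.17 = 0.27^-0.17 = 1.249
D = 0.91 × 3.905 × 84.50 × 1.249 = 375.0 m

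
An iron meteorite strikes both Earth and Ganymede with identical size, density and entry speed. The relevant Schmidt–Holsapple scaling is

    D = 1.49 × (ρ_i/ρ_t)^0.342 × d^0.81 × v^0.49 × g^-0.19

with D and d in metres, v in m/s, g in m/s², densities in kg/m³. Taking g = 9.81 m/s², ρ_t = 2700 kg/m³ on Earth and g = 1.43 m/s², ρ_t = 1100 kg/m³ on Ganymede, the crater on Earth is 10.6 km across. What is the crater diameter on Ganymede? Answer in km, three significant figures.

The impactor-only factors (d, v, ρ_i) cancel in the ratio, leaving D_Ganymede/D_Earth = (g_Ganymede/g_Earth)^-0.19 · (ρ_t,Earth/ρ_t,Ganymede)^0.342.
(1.43/9.81)^-0.19 = 0.1458^-0.19 = 1.442
(2700/1100)^0.342 = 2.455^0.342 = 1.360
Ratio = 1.442 × 1.360 = 1.961
D_Ganymede = 1.961 × 10.6 km = 20.8 km

D ≈ 20.8 km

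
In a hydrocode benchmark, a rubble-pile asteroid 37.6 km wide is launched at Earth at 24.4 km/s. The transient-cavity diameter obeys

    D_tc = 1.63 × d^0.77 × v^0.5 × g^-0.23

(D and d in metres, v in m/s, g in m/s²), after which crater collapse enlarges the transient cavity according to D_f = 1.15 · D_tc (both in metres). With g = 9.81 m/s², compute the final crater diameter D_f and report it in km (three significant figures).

In SI: d = 37600 m, v = 24400 m/s.
d^0.77 = 37600^0.77 = 3333
v^0.5 = 24400^0.5 = 156.2
g^-0.23 = 9.81^-0.23 = 0.5914
D_tc = 1.63 × 3333 × 156.2 × 0.5914 = 5.019 × 10^5 m
D_f = 1.15 × 5.019 × 10^5 = 5.772 × 10^5 m
     = 577.2 km

D_f ≈ 577 km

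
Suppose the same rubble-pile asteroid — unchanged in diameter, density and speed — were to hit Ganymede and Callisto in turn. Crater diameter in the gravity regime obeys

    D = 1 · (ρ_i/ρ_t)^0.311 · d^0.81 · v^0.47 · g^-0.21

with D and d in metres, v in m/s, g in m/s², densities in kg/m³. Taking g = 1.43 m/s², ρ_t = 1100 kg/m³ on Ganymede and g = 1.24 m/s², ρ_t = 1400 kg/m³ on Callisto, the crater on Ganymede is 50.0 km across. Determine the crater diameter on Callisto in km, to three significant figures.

D ≈ 47.8 km

The impactor-only factors (d, v, ρ_i) cancel in the ratio, leaving D_Callisto/D_Ganymede = (g_Callisto/g_Ganymede)^-0.21 · (ρ_t,Ganymede/ρ_t,Callisto)^0.311.
(1.24/1.43)^-0.21 = 0.8671^-0.21 = 1.030
(1100/1400)^0.311 = 0.7857^0.311 = 0.9277
Ratio = 1.030 × 0.9277 = 0.9555
D_Callisto = 0.9555 × 50.0 km = 47.8 km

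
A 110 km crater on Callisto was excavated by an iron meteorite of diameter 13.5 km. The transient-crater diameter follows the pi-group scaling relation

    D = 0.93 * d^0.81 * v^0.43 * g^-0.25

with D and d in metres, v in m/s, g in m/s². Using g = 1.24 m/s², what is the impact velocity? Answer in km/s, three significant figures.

v ≈ 11.8 km/s

Rearranging for v: v = [D / (0.93 · 13500^0.81 · 1.24^-0.25)]^(1/0.43).
D = 110000 m.
13500^0.81 = 2216
1.24^-0.25 = 0.9476
Denominator = 0.93 × 2216 × 0.9476 = 1953
D / 1953 = 110000 / 1953 = 56.32
v = 56.32^(1/0.43) = 56.32^2.3256 = 11785 m/s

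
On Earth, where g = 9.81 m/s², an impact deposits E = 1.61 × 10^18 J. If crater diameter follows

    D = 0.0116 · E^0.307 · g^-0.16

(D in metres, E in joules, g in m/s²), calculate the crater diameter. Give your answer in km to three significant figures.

E^0.307 = (1.61 × 10^18)^0.307 = 3.886 × 10^5
g^-0.16 = 9.81^-0.16 = 0.6940
D = 0.0116 × 3.886 × 10^5 × 0.6940 = 3128 m
   = 3.128 km

D ≈ 3.13 km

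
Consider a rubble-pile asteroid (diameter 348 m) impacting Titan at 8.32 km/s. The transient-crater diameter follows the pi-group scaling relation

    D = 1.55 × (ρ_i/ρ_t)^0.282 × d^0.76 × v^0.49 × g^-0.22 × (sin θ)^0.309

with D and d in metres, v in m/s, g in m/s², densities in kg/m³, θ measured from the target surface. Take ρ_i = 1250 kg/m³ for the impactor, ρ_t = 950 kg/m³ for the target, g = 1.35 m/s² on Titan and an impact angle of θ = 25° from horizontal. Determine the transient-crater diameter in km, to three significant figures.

In SI units: v = 8320 m/s.
(ρ_i/ρ_t)^0.282 = (1250/950)^0.282 = 1.080
d^0.76 = 348^0.76 = 85.43
v^0.49 = 8320^0.49 = 83.34
g^-0.22 = 1.35^-0.22 = 0.9361
(sin 25°)^0.309 = 0.4226^0.309 = 0.7663
D = 1.55 × 1.080 × 85.43 × 83.34 × 0.9361 × 0.7663 = 8549 m
   = 8.549 km

D ≈ 8.55 km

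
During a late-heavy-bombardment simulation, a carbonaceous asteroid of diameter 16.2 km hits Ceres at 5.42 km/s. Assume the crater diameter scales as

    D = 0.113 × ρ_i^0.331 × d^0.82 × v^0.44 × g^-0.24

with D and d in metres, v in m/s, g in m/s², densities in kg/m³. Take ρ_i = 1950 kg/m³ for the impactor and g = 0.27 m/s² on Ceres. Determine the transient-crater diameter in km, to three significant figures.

In SI units: d = 16200 m, v = 5420 m/s.
ρ_i^0.331 = 1950^0.331 = 12.27
d^0.82 = 16200^0.82 = 2830
v^0.44 = 5420^0.44 = 43.95
g^-0.24 = 0.27^-0.24 = 1.369
D = 0.113 × 12.27 × 2830 × 43.95 × 1.369 = 2.361 × 10^5 m
   = 236.1 km

D ≈ 236 km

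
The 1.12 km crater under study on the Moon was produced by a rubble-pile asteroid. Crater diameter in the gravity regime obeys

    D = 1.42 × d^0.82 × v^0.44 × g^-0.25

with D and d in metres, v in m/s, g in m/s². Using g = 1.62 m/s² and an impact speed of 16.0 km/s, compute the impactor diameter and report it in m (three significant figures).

Rearranging for d: d = [D / (1.42 · 16000^0.44 · 1.62^-0.25)]^(1/0.82).
D = 1120 m.
16000^0.44 = 70.76
1.62^-0.25 = 0.8864
Denominator = 1.42 × 70.76 × 0.8864 = 89.06
D / 89.06 = 1120 / 89.06 = 12.58
d = 12.58^(1/0.82) = 12.58^1.2195 = 21.93 m

d ≈ 21.9 m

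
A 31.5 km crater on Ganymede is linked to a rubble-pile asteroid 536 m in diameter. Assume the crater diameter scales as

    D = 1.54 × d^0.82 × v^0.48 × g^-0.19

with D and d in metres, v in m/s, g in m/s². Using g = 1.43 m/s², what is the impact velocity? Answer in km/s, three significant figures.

Rearranging for v: v = [D / (1.54 · 536^0.82 · 1.43^-0.19)]^(1/0.48).
D = 31500 m.
536^0.82 = 172.9
1.43^-0.19 = 0.9343
Denominator = 1.54 × 172.9 × 0.9343 = 248.8
D / 248.8 = 31500 / 248.8 = 126.6
v = 126.6^(1/0.48) = 126.6^2.0833 = 23988 m/s

v ≈ 24.0 km/s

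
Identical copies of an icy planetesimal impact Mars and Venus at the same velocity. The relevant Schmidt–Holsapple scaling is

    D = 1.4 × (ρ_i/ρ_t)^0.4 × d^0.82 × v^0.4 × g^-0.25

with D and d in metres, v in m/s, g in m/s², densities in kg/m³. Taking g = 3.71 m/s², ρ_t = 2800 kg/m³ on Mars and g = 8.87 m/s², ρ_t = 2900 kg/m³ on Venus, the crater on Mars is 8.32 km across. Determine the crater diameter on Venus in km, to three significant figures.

D ≈ 6.60 km

The impactor-only factors (d, v, ρ_i) cancel in the ratio, leaving D_Venus/D_Mars = (g_Venus/g_Mars)^-0.25 · (ρ_t,Mars/ρ_t,Venus)^0.4.
(8.87/3.71)^-0.25 = 2.391^-0.25 = 0.8042
(2800/2900)^0.4 = 0.9655^0.4 = 0.9861
Ratio = 0.8042 × 0.9861 = 0.7930
D_Venus = 0.7930 × 8.32 km = 6.60 km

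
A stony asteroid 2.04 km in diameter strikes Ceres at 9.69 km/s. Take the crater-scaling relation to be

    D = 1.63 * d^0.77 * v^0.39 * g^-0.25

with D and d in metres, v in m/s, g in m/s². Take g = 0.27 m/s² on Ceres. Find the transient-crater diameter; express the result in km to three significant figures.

In SI units: d = 2040 m, v = 9690 m/s.
d^0.77 = 2040^0.77 = 353.5
v^0.39 = 9690^0.39 = 35.86
g^-0.25 = 0.27^-0.25 = 1.387
D = 1.63 × 353.5 × 35.86 × 1.387 = 28659 m
   = 28.66 km

D ≈ 28.7 km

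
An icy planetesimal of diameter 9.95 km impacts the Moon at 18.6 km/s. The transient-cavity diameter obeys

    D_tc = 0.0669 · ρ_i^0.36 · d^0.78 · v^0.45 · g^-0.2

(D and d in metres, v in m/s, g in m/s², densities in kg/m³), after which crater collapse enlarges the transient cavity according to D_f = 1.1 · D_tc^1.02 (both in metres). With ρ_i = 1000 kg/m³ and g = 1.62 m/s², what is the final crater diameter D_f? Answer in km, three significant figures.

In SI: d = 9950 m, v = 18600 m/s.
ρ_i^0.36 = 1000^0.36 = 12.02
d^0.78 = 9950^0.78 = 1313
v^0.45 = 18600^0.45 = 83.42
g^-0.2 = 1.62^-0.2 = 0.9080
D_tc = 0.0669 × 12.02 × 1313 × 83.42 × 0.9080 = 79970 m
D_f = 1.1 × (79970)^1.02 = 1.102 × 10^5 m
     = 110.2 km

D_f ≈ 110 km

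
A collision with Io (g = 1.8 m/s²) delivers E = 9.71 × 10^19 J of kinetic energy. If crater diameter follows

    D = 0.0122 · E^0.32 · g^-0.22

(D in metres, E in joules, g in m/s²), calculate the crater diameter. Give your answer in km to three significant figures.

D ≈ 26.7 km

E^0.32 = (9.71 × 10^19)^0.32 = 2.488 × 10^6
g^-0.22 = 1.8^-0.22 = 0.8787
D = 0.0122 × 2.488 × 10^6 × 0.8787 = 26672 m
   = 26.67 km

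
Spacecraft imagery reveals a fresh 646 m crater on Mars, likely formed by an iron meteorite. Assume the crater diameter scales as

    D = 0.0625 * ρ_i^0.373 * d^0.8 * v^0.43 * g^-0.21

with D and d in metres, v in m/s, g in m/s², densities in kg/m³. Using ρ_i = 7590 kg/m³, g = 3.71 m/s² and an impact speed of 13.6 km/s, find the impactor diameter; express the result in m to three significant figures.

Rearranging for d: d = [D / (0.0625 · 7590^0.373 · 13600^0.43 · 3.71^-0.21)]^(1/0.8).
7590^0.373 = 28.01
13600^0.43 = 59.90
3.71^-0.21 = 0.7593
Denominator = 0.0625 × 28.01 × 59.90 × 0.7593 = 79.62
D / 79.62 = 646 / 79.62 = 8.114
d = 8.114^(1/0.8) = 8.114^1.25 = 13.69 m

d ≈ 13.7 m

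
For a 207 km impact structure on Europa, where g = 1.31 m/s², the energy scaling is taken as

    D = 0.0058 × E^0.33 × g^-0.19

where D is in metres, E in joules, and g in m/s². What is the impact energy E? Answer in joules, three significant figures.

Rearranging: E = [D / (0.0058 · g^-0.19)]^(1/0.33).
D = 207000 m.
g^-0.19 = 1.31^-0.19 = 0.9500
D / (0.0058 × 0.9500) = 207000 / (5.510 × 10^-3) = 3.757 × 10^7
E = (3.757 × 10^7)^3.0303 = 8.996 × 10^22 J

E ≈ 9.00 × 10^22 J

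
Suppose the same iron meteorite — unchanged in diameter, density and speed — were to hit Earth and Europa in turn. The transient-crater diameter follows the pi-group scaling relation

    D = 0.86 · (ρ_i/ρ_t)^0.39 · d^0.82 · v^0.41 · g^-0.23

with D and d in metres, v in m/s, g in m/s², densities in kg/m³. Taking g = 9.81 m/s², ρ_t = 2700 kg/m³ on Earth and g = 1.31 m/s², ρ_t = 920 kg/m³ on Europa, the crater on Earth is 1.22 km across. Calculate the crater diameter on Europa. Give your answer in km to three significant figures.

D ≈ 2.95 km

The impactor-only factors (d, v, ρ_i) cancel in the ratio, leaving D_Europa/D_Earth = (g_Europa/g_Earth)^-0.23 · (ρ_t,Earth/ρ_t,Europa)^0.39.
(1.31/9.81)^-0.23 = 0.1335^-0.23 = 1.589
(2700/920)^0.39 = 2.935^0.39 = 1.522
Ratio = 1.589 × 1.522 = 2.418
D_Europa = 2.418 × 1.22 km = 2.95 km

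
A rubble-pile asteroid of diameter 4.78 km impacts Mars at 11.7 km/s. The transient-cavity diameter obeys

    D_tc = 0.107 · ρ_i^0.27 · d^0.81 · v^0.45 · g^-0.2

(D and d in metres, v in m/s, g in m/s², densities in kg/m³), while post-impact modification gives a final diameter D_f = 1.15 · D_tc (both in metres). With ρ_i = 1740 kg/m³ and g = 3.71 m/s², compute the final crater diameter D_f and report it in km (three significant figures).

D_f ≈ 45.9 km

In SI: d = 4780 m, v = 11700 m/s.
ρ_i^0.27 = 1740^0.27 = 7.498
d^0.81 = 4780^0.81 = 955.7
v^0.45 = 11700^0.45 = 67.71
g^-0.2 = 3.71^-0.2 = 0.7694
D_tc = 0.107 × 7.498 × 955.7 × 67.71 × 0.7694 = 39940 m
D_f = 1.15 × 39940 = 45931 m
     = 45.93 km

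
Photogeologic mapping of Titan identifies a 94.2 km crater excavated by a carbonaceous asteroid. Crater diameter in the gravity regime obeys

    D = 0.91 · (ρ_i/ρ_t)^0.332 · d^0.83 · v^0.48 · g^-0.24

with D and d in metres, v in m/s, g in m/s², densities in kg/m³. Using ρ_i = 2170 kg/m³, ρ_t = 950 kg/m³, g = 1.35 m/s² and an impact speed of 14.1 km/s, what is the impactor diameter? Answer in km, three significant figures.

Rearranging for d: d = [D / (0.91 · (2170/950)^0.332 · 14100^0.48 · 1.35^-0.24)]^(1/0.83).
D = 94200 m.
(2170/950)^0.332 = 1.316
14100^0.48 = 98.09
1.35^-0.24 = 0.9305
Denominator = 0.91 × 1.316 × 98.09 × 0.9305 = 109.3
D / 109.3 = 94200 / 109.3 = 861.8
d = 861.8^(1/0.83) = 861.8^1.2048 = 3440 m

d ≈ 3.44 km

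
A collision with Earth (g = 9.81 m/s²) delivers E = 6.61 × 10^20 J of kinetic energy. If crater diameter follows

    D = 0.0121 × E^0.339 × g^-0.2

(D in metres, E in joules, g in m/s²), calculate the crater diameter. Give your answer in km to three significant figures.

E^0.339 = (6.61 × 10^20)^0.339 = 1.143 × 10^7
g^-0.2 = 9.81^-0.2 = 0.6334
D = 0.0121 × 1.143 × 10^7 × 0.6334 = 87601 m
   = 87.60 km

D ≈ 87.6 km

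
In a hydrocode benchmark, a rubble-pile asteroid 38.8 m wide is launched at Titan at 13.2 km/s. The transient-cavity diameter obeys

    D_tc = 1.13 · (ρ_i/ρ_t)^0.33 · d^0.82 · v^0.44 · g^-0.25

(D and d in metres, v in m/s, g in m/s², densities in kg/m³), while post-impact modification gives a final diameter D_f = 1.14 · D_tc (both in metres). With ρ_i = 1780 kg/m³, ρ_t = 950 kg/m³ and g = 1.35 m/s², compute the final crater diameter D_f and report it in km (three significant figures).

D_f ≈ 1.92 km

v = 13200 m/s.
(ρ_i/ρ_t)^0.33 = (1780/950)^0.33 = 1.230
d^0.82 = 38.8^0.82 = 20.08
v^0.44 = 13200^0.44 = 65.02
g^-0.25 = 1.35^-0.25 = 0.9277
D_tc = 1.13 × 1.230 × 20.08 × 65.02 × 0.9277 = 1683 m
D_f = 1.14 × 1683 = 1919 m
     = 1.919 km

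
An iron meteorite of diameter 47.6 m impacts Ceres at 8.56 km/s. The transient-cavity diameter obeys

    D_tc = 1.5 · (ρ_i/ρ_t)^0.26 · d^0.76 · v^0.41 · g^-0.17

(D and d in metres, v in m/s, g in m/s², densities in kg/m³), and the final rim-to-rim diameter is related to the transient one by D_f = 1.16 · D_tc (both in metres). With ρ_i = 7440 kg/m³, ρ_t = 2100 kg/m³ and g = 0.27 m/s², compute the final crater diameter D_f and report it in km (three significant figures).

v = 8560 m/s.
(ρ_i/ρ_t)^0.26 = (7440/2100)^0.26 = 1.389
d^0.76 = 47.6^0.76 = 18.84
v^0.41 = 8560^0.41 = 40.96
g^-0.17 = 0.27^-0.17 = 1.249
D_tc = 1.5 × 1.389 × 18.84 × 40.96 × 1.249 = 2008 m
D_f = 1.16 × 2008 = 2329 m
     = 2.329 km

D_f ≈ 2.33 km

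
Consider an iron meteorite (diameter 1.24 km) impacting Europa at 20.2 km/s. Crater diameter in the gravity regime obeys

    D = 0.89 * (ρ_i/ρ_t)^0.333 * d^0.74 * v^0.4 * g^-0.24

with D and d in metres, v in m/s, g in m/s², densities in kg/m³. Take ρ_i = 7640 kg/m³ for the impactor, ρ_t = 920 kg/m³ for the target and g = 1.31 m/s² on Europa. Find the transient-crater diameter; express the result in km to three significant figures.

In SI units: d = 1240 m, v = 20200 m/s.
(ρ_i/ρ_t)^0.333 = (7640/920)^0.333 = 2.024
d^0.74 = 1240^0.74 = 194.6
v^0.4 = 20200^0.4 = 52.74
g^-0.24 = 1.31^-0.24 = 0.9372
D = 0.89 × 2.024 × 194.6 × 52.74 × 0.9372 = 17327 m
   = 17.33 km

D ≈ 17.3 km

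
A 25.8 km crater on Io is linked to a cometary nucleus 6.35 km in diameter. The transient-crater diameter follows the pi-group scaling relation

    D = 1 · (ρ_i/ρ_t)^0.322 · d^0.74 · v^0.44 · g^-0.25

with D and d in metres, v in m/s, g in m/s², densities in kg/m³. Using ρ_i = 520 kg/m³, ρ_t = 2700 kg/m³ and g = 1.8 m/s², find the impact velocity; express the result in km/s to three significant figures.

v ≈ 19.9 km/s

Rearranging for v: v = [D / (1 · (520/2700)^0.322 · 6350^0.74 · 1.8^-0.25)]^(1/0.44).
D = 25800 m.
(520/2700)^0.322 = 0.5884
6350^0.74 = 651.7
1.8^-0.25 = 0.8633
Denominator = 1 × 0.5884 × 651.7 × 0.8633 = 331.0
D / 331.0 = 25800 / 331.0 = 77.95
v = 77.95^(1/0.44) = 77.95^2.2727 = 19931 m/s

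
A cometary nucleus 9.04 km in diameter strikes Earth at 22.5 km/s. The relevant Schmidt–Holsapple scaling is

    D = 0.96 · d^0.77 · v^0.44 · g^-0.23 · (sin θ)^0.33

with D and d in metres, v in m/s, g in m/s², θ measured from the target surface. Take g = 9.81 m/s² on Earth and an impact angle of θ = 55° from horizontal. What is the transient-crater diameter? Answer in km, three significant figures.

In SI units: d = 9040 m, v = 22500 m/s.
d^0.77 = 9040^0.77 = 1112
v^0.44 = 22500^0.44 = 82.22
g^-0.23 = 9.81^-0.23 = 0.5914
(sin 55°)^0.33 = 0.8192^0.33 = 0.9363
D = 0.96 × 1112 × 82.22 × 0.5914 × 0.9363 = 48602 m
   = 48.60 km

D ≈ 48.6 km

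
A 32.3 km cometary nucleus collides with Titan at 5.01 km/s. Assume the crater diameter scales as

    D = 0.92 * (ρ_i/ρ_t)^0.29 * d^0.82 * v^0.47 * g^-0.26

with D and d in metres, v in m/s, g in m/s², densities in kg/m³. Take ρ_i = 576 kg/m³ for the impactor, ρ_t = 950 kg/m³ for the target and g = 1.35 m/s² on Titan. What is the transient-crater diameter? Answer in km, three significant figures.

In SI units: d = 32300 m, v = 5010 m/s.
(ρ_i/ρ_t)^0.29 = (576/950)^0.29 = 0.8649
d^0.82 = 32300^0.82 = 4984
v^0.47 = 5010^0.47 = 54.82
g^-0.26 = 1.35^-0.26 = 0.9249
D = 0.92 × 0.8649 × 4984 × 54.82 × 0.9249 = 2.011 × 10^5 m
   = 201.1 km

D ≈ 201 km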